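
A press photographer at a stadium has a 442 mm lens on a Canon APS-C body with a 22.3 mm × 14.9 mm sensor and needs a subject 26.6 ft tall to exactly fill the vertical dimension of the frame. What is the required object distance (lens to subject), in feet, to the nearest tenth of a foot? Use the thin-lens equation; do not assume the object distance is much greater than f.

790.5 ft

W: 26.6 ft × 304.8 mm/ft = 8107.68 mm.
Magnification m = h/W = dᵢ/dₒ; combined with 1/f = 1/dₒ + 1/dᵢ this gives dₒ = f·(1 + W/h).
dₒ = 442 mm × (1 + 8107.68/14.9) = 442 × 545.1396 ≈ 240951.694 mm = 240951.694/304.8 ft = 790.524 ft.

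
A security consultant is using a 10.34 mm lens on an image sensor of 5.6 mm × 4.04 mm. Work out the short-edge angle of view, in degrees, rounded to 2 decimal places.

22.11°

Angle of view α = 2·arctan(h/2f) with h = 4.04 mm and f = 10.34 mm.
h/2f = 0.19536; arctan(0.19536) ≈ 11.0540°, so α ≈ 22.1079°.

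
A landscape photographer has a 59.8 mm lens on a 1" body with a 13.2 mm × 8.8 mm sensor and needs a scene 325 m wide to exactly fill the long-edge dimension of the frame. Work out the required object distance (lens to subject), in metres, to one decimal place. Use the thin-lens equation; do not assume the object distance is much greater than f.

W: 325 m = 325000 mm.
Magnification m = w/W = dᵢ/dₒ; combined with 1/f = 1/dₒ + 1/dᵢ this gives dₒ = f·(1 + W/w).
dₒ = 59.8 mm × (1 + 325000/13.2) = 59.8 × 24622.2121 ≈ 1472408.285 mm = 1472.41 m.

1472.4 m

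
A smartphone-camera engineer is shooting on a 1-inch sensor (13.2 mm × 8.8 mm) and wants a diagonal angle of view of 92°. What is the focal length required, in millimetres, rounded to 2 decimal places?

7.66 mm

Sensor diagonal = √(13.2² + 8.8²) = √251.6800 ≈ 15.8644 mm.
From α = 2·arctan(d/2f) we get f = d / (2·tan(α/2)).
With d = 15.8644 mm and α/2 = 46°, tan(α/2) ≈ 1.03553, so f ≈ 15.8644 / 2.07106 ≈ 7.6600 mm.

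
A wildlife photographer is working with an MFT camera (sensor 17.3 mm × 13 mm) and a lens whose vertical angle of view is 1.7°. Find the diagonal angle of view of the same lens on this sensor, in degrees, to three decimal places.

From the vertical AOV: f = 13 / (2·tan(0.85°)) = 13 / 0.02967 ≈ 438.1121 mm.
Sensor diagonal = √(17.3² + 13²) = √468.2900 ≈ 21.6400 mm.
Diagonal AOV = 2·arctan(21.6400 / (2 × 438.1121)) = 2·arctan(0.02470) ≈ 2.8295°.

2.829°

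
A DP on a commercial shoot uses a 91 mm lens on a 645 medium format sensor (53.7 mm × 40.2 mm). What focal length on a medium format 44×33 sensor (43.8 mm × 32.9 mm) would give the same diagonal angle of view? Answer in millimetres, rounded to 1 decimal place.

Sensor diagonal = √(53.7² + 40.2²) = √4499.7300 ≈ 67.0800 mm.
Sensor diagonal = √(43.8² + 32.9²) = √3000.8500 ≈ 54.7800 mm.
Equal angle of view means equal diagonal/f ratio, so f₂ = f₁ · (diagonal₂/diagonal₁) = 91 × 54.7800/67.0800.
f₂ = 91 × 0.81664 ≈ 74.314 mm.

74.3 mm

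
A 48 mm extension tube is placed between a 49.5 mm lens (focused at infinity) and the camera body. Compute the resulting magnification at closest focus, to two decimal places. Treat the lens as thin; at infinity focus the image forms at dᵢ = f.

0.97×

The tube moves the image plane from f to f + e, so dᵢ = 49.5 + 48 = 97.5 mm. Focus is achieved when 1/f = 1/dₒ + 1/dᵢ, giving dₒ = 1/(1/f − 1/(f+e)).
Magnification m = dᵢ/dₒ = (f+e)·(1/f − 1/(f+e)) = e/f = 48/49.5 ≈ 0.9697.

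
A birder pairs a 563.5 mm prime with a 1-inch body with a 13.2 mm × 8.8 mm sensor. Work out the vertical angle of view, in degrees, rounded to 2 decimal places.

0.89°

Angle of view α = 2·arctan(h/2f) with h = 8.8 mm and f = 563.5 mm.
h/2f = 0.00781; arctan(0.00781) ≈ 0.4474°, so α ≈ 0.8948°.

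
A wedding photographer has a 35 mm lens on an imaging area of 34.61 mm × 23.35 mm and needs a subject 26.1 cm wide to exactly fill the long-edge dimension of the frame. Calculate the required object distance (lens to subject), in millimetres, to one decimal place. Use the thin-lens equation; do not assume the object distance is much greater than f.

298.9 mm

W: 26.1 cm = 261 mm.
Magnification m = w/W = dᵢ/dₒ; combined with 1/f = 1/dₒ + 1/dᵢ this gives dₒ = f·(1 + W/w).
dₒ = 35 mm × (1 + 261/34.61) = 35 × 8.5412 ≈ 298.941 mm.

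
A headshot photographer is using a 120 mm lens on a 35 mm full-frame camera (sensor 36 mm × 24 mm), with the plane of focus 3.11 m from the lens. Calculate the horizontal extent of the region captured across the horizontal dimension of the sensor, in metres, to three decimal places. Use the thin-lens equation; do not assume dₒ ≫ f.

0.897 m

dₒ: 3.11 m = 3110 mm.
Similar triangles through the lens centre give W/dₒ = w/dᵢ; with 1/f = 1/dₒ + 1/dᵢ this gives W = w·(dₒ − f)/f.
W = 36 mm × (3110 − 120) / 120 = 36 × 24.9167 ≈ 897.000 mm = 0.897 m.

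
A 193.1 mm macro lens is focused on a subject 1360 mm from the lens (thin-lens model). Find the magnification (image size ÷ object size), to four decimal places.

Thin lens: 1/f = 1/dₒ + 1/dᵢ → 1/dᵢ = 1/193.1 − 1/1360 = 0.0044434 mm⁻¹, so dᵢ ≈ 225.0544 mm.
Magnification m = dᵢ/dₒ = 225.0544/1360 ≈ 0.16548.

0.1655×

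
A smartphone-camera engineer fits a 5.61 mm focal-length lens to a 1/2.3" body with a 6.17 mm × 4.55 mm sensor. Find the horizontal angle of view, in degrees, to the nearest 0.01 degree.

Angle of view α = 2·arctan(w/2f) with w = 6.17 mm and f = 5.61 mm.
w/2f = 0.54991; arctan(0.54991) ≈ 28.8069°, so α ≈ 57.6137°.

57.61°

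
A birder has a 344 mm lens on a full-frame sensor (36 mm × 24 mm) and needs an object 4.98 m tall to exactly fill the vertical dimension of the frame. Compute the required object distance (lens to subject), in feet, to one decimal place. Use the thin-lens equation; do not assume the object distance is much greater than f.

W: 4.98 m = 4980 mm.
Magnification m = h/W = dᵢ/dₒ; combined with 1/f = 1/dₒ + 1/dᵢ this gives dₒ = f·(1 + W/h).
dₒ = 344 mm × (1 + 4980/24) = 344 × 208.5000 ≈ 71724.000 mm = 71724.000/304.8 ft = 235.315 ft.

235.3 ft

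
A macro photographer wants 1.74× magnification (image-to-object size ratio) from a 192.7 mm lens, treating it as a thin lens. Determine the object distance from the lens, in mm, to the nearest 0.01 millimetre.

303.45 mm

With m = dᵢ/dₒ and 1/f = 1/dₒ + 1/dᵢ, substituting dᵢ = m·dₒ gives 1/f = (1 + 1/m)/dₒ, hence dₒ = f·(1 + 1/m).
dₒ = 192.7 × (1 + 1/1.74) = 192.7 × 1.57471 ≈ 303.447 mm.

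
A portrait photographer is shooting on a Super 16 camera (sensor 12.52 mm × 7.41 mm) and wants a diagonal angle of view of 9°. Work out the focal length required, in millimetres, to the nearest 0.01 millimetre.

92.43 mm

Sensor diagonal = √(12.52² + 7.41²) = √211.6585 ≈ 14.5485 mm.
From α = 2·arctan(d/2f) we get f = d / (2·tan(α/2)).
With d = 14.5485 mm and α/2 = 4.5°, tan(α/2) ≈ 0.07870, so f ≈ 14.5485 / 0.15740 ≈ 92.4280 mm.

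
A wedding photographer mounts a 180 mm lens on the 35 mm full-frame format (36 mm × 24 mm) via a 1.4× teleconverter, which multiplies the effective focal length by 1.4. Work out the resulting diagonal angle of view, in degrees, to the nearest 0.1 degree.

9.8°

Effective focal length f = 180 × 1.4 = 252 mm.
Sensor diagonal = √(36² + 24²) = √1872.0000 ≈ 43.2666 mm.
α = 2·arctan(43.267 / (2 × 252)) = 2·arctan(0.08585) ≈ 9.8132°.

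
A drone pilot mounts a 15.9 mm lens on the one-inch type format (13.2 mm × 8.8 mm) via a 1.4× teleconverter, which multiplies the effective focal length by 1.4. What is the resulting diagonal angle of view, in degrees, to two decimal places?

Effective focal length f = 15.9 × 1.4 = 22.26 mm.
Sensor diagonal = √(13.2² + 8.8²) = √251.6800 ≈ 15.8644 mm.
α = 2·arctan(15.864 / (2 × 22.26)) = 2·arctan(0.35634) ≈ 39.2264°.

39.23°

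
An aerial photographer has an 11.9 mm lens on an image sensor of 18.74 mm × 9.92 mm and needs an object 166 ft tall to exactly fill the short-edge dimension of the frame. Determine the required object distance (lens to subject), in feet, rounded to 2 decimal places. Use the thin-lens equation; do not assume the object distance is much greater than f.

W: 166 ft × 304.8 mm/ft = 50596.80 mm.
Magnification m = h/W = dᵢ/dₒ; combined with 1/f = 1/dₒ + 1/dᵢ this gives dₒ = f·(1 + W/h).
dₒ = 11.9 mm × (1 + 50596.8/9.92) = 11.9 × 5101.4837 ≈ 60707.656 mm = 60707.656/304.8 ft = 199.172 ft.

199.17 ft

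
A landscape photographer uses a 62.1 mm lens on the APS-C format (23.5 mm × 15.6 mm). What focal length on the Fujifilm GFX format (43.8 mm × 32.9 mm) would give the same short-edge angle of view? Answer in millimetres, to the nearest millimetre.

Equal angle of view means equal height/f ratio, so f₂ = f₁ · (height₂/height₁) = 62.1 × 32.9/15.6.
f₂ = 62.1 × 2.10897 ≈ 130.967 mm.

131 mm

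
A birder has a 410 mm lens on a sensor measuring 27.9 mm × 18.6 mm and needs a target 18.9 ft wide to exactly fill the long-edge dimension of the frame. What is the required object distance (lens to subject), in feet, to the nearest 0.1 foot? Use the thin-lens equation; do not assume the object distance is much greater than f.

W: 18.9 ft × 304.8 mm/ft = 5760.72 mm.
Magnification m = w/W = dᵢ/dₒ; combined with 1/f = 1/dₒ + 1/dᵢ this gives dₒ = f·(1 + W/w).
dₒ = 410 mm × (1 + 5760.72/27.9) = 410 × 207.4774 ≈ 85065.739 mm = 85065.739/304.8 ft = 279.087 ft.

279.1 ft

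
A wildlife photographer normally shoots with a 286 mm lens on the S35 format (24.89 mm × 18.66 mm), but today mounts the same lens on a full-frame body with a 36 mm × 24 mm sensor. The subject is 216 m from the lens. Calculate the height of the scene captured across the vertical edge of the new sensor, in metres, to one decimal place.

The focal length stays 286 mm; the relevant sensor dimension is now h = 24 mm. Object distance dₒ = 216 m = 216000 mm.
Thin-lens field height W = h·(dₒ − f)/f = 24 × (216000 − 286)/286 ≈ 18101.874 mm = 18.1019 m.

18.1 m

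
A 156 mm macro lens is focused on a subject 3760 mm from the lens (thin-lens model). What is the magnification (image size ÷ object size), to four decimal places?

Thin lens: 1/f = 1/dₒ + 1/dᵢ → 1/dᵢ = 1/156 − 1/3760 = 0.0061443 mm⁻¹, so dᵢ ≈ 162.7525 mm.
Magnification m = dᵢ/dₒ = 162.7525/3760 ≈ 0.04329.

0.0433×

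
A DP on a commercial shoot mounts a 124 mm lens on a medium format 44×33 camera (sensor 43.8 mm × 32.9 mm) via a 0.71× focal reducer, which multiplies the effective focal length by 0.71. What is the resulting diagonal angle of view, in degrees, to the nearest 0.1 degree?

Effective focal length f = 124 × 0.71 = 88.04 mm.
Sensor diagonal = √(43.8² + 32.9²) = √3000.8500 ≈ 54.7800 mm.
α = 2·arctan(54.780 / (2 × 88.04)) = 2·arctan(0.31111) ≈ 34.5627°.

34.6°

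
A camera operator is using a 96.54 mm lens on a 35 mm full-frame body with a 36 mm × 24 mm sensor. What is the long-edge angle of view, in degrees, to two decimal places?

21.12°

Angle of view α = 2·arctan(w/2f) with w = 36 mm and f = 96.54 mm.
w/2f = 0.18645; arctan(0.18645) ≈ 10.5616°, so α ≈ 21.1232°.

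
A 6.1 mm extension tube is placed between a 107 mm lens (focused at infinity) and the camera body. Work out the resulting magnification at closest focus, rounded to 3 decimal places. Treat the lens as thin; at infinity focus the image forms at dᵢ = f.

0.057×

The tube moves the image plane from f to f + e, so dᵢ = 107 + 6.1 = 113.1 mm. Focus is achieved when 1/f = 1/dₒ + 1/dᵢ, giving dₒ = 1/(1/f − 1/(f+e)).
Magnification m = dᵢ/dₒ = (f+e)·(1/f − 1/(f+e)) = e/f = 6.1/107 ≈ 0.0570.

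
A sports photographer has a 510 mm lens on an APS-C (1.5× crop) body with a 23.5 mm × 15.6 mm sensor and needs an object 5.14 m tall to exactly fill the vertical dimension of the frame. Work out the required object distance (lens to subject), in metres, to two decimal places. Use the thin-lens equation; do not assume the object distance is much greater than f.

W: 5.14 m = 5140 mm.
Magnification m = h/W = dᵢ/dₒ; combined with 1/f = 1/dₒ + 1/dᵢ this gives dₒ = f·(1 + W/h).
dₒ = 510 mm × (1 + 5140/15.6) = 510 × 330.4872 ≈ 168548.462 mm = 168.548 m.

168.55 m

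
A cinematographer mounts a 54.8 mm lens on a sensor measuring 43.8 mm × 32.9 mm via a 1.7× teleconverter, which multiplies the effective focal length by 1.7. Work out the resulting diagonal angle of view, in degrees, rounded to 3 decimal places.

Effective focal length f = 54.8 × 1.7 = 93.16 mm.
Sensor diagonal = √(43.8² + 32.9²) = √3000.8500 ≈ 54.7800 mm.
α = 2·arctan(54.780 / (2 × 93.16)) = 2·arctan(0.29401) ≈ 32.7678°.

32.768°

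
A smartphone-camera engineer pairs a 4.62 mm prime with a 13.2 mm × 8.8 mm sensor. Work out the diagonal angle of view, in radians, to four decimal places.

Sensor diagonal = √(13.2² + 8.8²) = √251.6800 ≈ 15.8644 mm.
Angle of view α = 2·arctan(d/2f) with d = 15.8644 mm and f = 4.62 mm.
d/2f = 1.71693; arctan(1.71693) ≈ 1.0434 rad, so α ≈ 2.0868 rad.

2.0868 rad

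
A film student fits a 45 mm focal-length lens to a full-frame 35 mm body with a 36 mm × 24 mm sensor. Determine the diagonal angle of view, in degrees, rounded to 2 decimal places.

Sensor diagonal = √(36² + 24²) = √1872.0000 ≈ 43.2666 mm.
Angle of view α = 2·arctan(d/2f) with d = 43.2666 mm and f = 45 mm.
d/2f = 0.48074; arctan(0.48074) ≈ 25.6755°, so α ≈ 51.3509°.

51.35°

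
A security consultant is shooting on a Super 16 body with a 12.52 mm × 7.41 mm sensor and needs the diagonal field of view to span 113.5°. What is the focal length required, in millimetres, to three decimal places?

4.769 mm

Sensor diagonal = √(12.52² + 7.41²) = √211.6585 ≈ 14.5485 mm.
From α = 2·arctan(d/2f) we get f = d / (2·tan(α/2)).
With d = 14.5485 mm and α/2 = 56.75°, tan(α/2) ≈ 1.52525, so f ≈ 14.5485 / 3.05051 ≈ 4.7692 mm.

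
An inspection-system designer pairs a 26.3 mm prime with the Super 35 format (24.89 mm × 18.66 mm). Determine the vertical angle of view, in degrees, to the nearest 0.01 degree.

Angle of view α = 2·arctan(h/2f) with h = 18.66 mm and f = 26.3 mm.
h/2f = 0.35475; arctan(0.35475) ≈ 19.5323°, so α ≈ 39.0646°.

39.06°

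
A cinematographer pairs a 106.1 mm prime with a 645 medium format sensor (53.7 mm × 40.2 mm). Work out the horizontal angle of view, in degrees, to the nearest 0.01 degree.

Angle of view α = 2·arctan(w/2f) with w = 53.7 mm and f = 106.1 mm.
w/2f = 0.25306; arctan(0.25306) ≈ 14.2013°, so α ≈ 28.4026°.

28.40°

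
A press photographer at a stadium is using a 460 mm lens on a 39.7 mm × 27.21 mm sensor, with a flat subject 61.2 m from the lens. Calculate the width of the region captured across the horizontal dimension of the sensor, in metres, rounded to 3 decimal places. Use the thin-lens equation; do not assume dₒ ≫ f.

dₒ: 61.2 m = 61200 mm.
Similar triangles through the lens centre give W/dₒ = w/dᵢ; with 1/f = 1/dₒ + 1/dᵢ this gives W = w·(dₒ − f)/f.
W = 39.7 mm × (61200 − 460) / 460 = 39.7 × 132.0435 ≈ 5242.126 mm = 5.24213 m.

5.242 m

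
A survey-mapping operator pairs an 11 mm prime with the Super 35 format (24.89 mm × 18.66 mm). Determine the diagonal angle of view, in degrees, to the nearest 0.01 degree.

109.46°

Sensor diagonal = √(24.89² + 18.66²) = √967.7077 ≈ 31.1080 mm.
Angle of view α = 2·arctan(d/2f) with d = 31.1080 mm and f = 11 mm.
d/2f = 1.41400; arctan(1.41400) ≈ 54.7315°, so α ≈ 109.4631°.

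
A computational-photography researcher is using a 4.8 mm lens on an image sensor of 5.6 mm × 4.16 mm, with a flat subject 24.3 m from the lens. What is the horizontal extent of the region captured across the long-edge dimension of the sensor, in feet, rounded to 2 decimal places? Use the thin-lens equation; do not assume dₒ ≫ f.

92.99 ft

dₒ: 24.3 m = 24300 mm.
Similar triangles through the lens centre give W/dₒ = w/dᵢ; with 1/f = 1/dₒ + 1/dᵢ this gives W = w·(dₒ − f)/f.
W = 5.6 mm × (24300 − 4.8) / 4.8 = 5.6 × 5061.5000 ≈ 28344.400 mm = 28344.400/304.8 ft = 92.9934 ft.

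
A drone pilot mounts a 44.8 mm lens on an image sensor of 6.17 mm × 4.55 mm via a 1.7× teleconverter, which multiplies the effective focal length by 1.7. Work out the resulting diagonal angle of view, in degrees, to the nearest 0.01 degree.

5.76°

Effective focal length f = 44.8 × 1.7 = 76.16 mm.
Sensor diagonal = √(6.17² + 4.55²) = √58.7714 ≈ 7.6663 mm.
α = 2·arctan(7.666 / (2 × 76.16)) = 2·arctan(0.05033) ≈ 5.7625°.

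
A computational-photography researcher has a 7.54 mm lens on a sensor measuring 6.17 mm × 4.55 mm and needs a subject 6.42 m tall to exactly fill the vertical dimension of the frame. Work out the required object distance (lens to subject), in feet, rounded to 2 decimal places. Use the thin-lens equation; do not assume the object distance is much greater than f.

W: 6.42 m = 6420 mm.
Magnification m = h/W = dᵢ/dₒ; combined with 1/f = 1/dₒ + 1/dᵢ this gives dₒ = f·(1 + W/h).
dₒ = 7.54 mm × (1 + 6420/4.55) = 7.54 × 1411.9890 ≈ 10646.397 mm = 10646.397/304.8 ft = 34.9291 ft.

34.93 ft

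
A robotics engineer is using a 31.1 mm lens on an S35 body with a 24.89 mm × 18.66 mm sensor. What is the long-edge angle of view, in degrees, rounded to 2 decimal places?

43.62°

Angle of view α = 2·arctan(w/2f) with w = 24.89 mm and f = 31.1 mm.
w/2f = 0.40016; arctan(0.40016) ≈ 21.8094°, so α ≈ 43.6187°.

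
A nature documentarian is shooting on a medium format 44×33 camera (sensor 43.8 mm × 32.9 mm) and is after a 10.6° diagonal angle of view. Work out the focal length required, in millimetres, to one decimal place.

295.3 mm

Sensor diagonal = √(43.8² + 32.9²) = √3000.8500 ≈ 54.7800 mm.
From α = 2·arctan(d/2f) we get f = d / (2·tan(α/2)).
With d = 54.7800 mm and α/2 = 5.3°, tan(α/2) ≈ 0.09277, so f ≈ 54.7800 / 0.18553 ≈ 295.2553 mm.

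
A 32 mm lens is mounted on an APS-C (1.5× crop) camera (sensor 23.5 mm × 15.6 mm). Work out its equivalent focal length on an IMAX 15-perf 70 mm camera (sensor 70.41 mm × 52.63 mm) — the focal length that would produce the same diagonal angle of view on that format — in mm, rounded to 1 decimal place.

99.7 mm

Sensor diagonal = √(23.5² + 15.6²) = √795.6100 ≈ 28.2066 mm.
Sensor diagonal = √(70.41² + 52.63²) = √7727.4850 ≈ 87.9061 mm.
Equal angle of view means equal diagonal/f ratio, so f₂ = f₁ · (diagonal₂/diagonal₁) = 32 × 87.9061/28.2066.
f₂ = 32 × 3.11651 ≈ 99.728 mm.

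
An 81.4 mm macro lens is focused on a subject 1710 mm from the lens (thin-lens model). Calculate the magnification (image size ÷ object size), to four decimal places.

Thin lens: 1/f = 1/dₒ + 1/dᵢ → 1/dᵢ = 1/81.4 − 1/1710 = 0.0117002 mm⁻¹, so dᵢ ≈ 85.4685 mm.
Magnification m = dᵢ/dₒ = 85.4685/1710 ≈ 0.04998.

0.0500×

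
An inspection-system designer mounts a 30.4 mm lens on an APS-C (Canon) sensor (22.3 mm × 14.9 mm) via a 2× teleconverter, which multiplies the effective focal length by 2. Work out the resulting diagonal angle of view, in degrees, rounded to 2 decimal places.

Effective focal length f = 30.4 × 2 = 60.8 mm.
Sensor diagonal = √(22.3² + 14.9²) = √719.3000 ≈ 26.8198 mm.
α = 2·arctan(26.820 / (2 × 60.8)) = 2·arctan(0.22056) ≈ 24.8757°.

24.88°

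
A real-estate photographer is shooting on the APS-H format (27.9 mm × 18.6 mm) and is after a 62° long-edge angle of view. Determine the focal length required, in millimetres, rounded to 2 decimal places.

23.22 mm

From α = 2·arctan(w/2f) we get f = w / (2·tan(α/2)).
With w = 27.9 mm and α/2 = 31°, tan(α/2) ≈ 0.60086, so f ≈ 27.9 / 1.20172 ≈ 23.2167 mm.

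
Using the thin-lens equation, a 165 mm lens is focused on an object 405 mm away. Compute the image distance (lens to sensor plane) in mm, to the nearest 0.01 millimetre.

278.44 mm

1/dᵢ = 1/f − 1/dₒ = 1/165 − 1/405 = 0.0035915 mm⁻¹.
dᵢ = 1/0.0035915 ≈ 278.4375 mm.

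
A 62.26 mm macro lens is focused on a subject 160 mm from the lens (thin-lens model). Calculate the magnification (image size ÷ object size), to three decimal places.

Thin lens: 1/f = 1/dₒ + 1/dᵢ → 1/dᵢ = 1/62.26 − 1/160 = 0.0098117 mm⁻¹, so dᵢ ≈ 101.9194 mm.
Magnification m = dᵢ/dₒ = 101.9194/160 ≈ 0.63700.

0.637×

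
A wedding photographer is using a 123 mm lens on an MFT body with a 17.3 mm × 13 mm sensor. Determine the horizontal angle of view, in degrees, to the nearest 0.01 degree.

Angle of view α = 2·arctan(w/2f) with w = 17.3 mm and f = 123 mm.
w/2f = 0.07033; arctan(0.07033) ≈ 4.0227°, so α ≈ 8.0454°.

8.05°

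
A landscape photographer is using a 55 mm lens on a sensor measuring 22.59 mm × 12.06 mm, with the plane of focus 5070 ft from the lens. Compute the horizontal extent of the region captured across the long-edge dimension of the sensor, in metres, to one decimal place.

dₒ: 5070 ft × 304.8 mm/ft = 1545335.95 mm.
Similar triangles through the lens centre give W/dₒ = w/dᵢ; with 1/f = 1/dₒ + 1/dᵢ this gives W = w·(dₒ − f)/f.
W = 22.59 mm × (1.54534e+06 − 55) / 55 = 22.59 × 28096.0173 ≈ 634689.030 mm = 634.689 m.

634.7 m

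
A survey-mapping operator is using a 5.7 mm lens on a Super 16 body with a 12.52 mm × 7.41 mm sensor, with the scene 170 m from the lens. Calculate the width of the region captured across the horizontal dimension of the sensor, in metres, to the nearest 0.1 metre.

373.4 m

dₒ: 170 m = 170000 mm.
Similar triangles through the lens centre give W/dₒ = w/dᵢ; with 1/f = 1/dₒ + 1/dᵢ this gives W = w·(dₒ − f)/f.
W = 12.52 mm × (170000 − 5.7) / 5.7 = 12.52 × 29823.5614 ≈ 373390.989 mm = 373.391 m.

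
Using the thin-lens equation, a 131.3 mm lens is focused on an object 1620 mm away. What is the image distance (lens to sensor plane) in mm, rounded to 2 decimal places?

142.88 mm

1/dᵢ = 1/f − 1/dₒ = 1/131.3 − 1/1620 = 0.0069989 mm⁻¹.
dᵢ = 1/0.0069989 ≈ 142.8804 mm.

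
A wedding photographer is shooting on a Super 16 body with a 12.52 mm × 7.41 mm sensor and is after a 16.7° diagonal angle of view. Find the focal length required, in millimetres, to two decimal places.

49.56 mm

Sensor diagonal = √(12.52² + 7.41²) = √211.6585 ≈ 14.5485 mm.
From α = 2·arctan(d/2f) we get f = d / (2·tan(α/2)).
With d = 14.5485 mm and α/2 = 8.35°, tan(α/2) ≈ 0.14678, so f ≈ 14.5485 / 0.29355 ≈ 49.5603 mm.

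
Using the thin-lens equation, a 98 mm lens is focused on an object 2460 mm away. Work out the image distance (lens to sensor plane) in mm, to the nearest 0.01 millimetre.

1/dᵢ = 1/f − 1/dₒ = 1/98 − 1/2460 = 0.0097976 mm⁻¹.
dᵢ = 1/0.0097976 ≈ 102.0660 mm.

102.07 mm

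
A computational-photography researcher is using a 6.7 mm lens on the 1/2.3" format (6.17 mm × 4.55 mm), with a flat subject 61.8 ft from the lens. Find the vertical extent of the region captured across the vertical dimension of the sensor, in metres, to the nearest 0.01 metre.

12.79 m

dₒ: 61.8 ft × 304.8 mm/ft = 18836.64 mm.
Similar triangles through the lens centre give W/dₒ = h/dᵢ; with 1/f = 1/dₒ + 1/dᵢ this gives W = h·(dₒ − f)/f.
W = 4.55 mm × (18836.6 − 6.7) / 6.7 = 4.55 × 2810.4387 ≈ 12787.496 mm = 12.7875 m.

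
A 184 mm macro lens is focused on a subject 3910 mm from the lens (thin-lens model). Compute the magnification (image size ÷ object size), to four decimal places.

0.0494×

Thin lens: 1/f = 1/dₒ + 1/dᵢ → 1/dᵢ = 1/184 − 1/3910 = 0.0051790 mm⁻¹, so dᵢ ≈ 193.0864 mm.
Magnification m = dᵢ/dₒ = 193.0864/3910 ≈ 0.04938.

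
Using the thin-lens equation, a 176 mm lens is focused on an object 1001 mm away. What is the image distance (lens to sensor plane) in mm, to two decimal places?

1/dᵢ = 1/f − 1/dₒ = 1/176 − 1/1001 = 0.0046828 mm⁻¹.
dᵢ = 1/0.0046828 ≈ 213.5467 mm.

213.55 mm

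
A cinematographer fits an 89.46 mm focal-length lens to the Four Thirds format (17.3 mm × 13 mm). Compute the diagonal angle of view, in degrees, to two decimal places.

13.79°

Sensor diagonal = √(17.3² + 13²) = √468.2900 ≈ 21.6400 mm.
Angle of view α = 2·arctan(d/2f) with d = 21.6400 mm and f = 89.46 mm.
d/2f = 0.12095; arctan(0.12095) ≈ 6.8963°, so α ≈ 13.7926°.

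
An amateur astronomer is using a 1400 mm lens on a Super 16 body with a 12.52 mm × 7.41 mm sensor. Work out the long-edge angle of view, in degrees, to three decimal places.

Angle of view α = 2·arctan(w/2f) with w = 12.52 mm and f = 1400 mm.
w/2f = 0.00447; arctan(0.00447) ≈ 0.2562°, so α ≈ 0.5124°.

0.512°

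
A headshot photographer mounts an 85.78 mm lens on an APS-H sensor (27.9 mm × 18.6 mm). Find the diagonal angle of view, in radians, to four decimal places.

0.3860 rad

Sensor diagonal = √(27.9² + 18.6²) = √1124.3700 ≈ 33.5316 mm.
Angle of view α = 2·arctan(d/2f) with d = 33.5316 mm and f = 85.78 mm.
d/2f = 0.19545; arctan(0.19545) ≈ 0.1930 rad, so α ≈ 0.3860 rad.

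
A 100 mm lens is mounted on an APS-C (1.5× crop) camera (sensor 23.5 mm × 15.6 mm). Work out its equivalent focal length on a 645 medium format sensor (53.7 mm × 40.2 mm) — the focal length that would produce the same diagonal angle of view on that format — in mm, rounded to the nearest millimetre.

238 mm

Sensor diagonal = √(23.5² + 15.6²) = √795.6100 ≈ 28.2066 mm.
Sensor diagonal = √(53.7² + 40.2²) = √4499.7300 ≈ 67.0800 mm.
Equal angle of view means equal diagonal/f ratio, so f₂ = f₁ · (diagonal₂/diagonal₁) = 100 × 67.0800/28.2066.
f₂ = 100 × 2.37817 ≈ 237.817 mm.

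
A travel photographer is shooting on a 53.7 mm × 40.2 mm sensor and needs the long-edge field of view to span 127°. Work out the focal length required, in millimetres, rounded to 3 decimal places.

13.387 mm

From α = 2·arctan(w/2f) we get f = w / (2·tan(α/2)).
With w = 53.7 mm and α/2 = 63.5°, tan(α/2) ≈ 2.00569, so f ≈ 53.7 / 4.01138 ≈ 13.3869 mm.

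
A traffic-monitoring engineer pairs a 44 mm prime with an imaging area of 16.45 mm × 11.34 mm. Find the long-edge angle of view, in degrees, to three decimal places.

21.176°

Angle of view α = 2·arctan(w/2f) with w = 16.45 mm and f = 44 mm.
w/2f = 0.18693; arctan(0.18693) ≈ 10.5882°, so α ≈ 21.1764°.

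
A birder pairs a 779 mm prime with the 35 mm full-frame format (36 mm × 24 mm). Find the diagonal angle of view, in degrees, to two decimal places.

Sensor diagonal = √(36² + 24²) = √1872.0000 ≈ 43.2666 mm.
Angle of view α = 2·arctan(d/2f) with d = 43.2666 mm and f = 779 mm.
d/2f = 0.02777; arctan(0.02777) ≈ 1.5907°, so α ≈ 3.1815°.

3.18°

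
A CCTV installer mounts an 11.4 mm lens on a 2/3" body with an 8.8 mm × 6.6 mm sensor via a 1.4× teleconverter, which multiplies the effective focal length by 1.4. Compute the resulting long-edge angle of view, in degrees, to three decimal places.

Effective focal length f = 11.4 × 1.4 = 15.96 mm.
α = 2·arctan(8.8 / (2 × 15.96)) = 2·arctan(0.27569) ≈ 30.8259°.

30.826°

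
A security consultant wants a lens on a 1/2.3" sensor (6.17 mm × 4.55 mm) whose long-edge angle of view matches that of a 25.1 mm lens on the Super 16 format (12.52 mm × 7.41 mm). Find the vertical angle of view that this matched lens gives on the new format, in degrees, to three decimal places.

Equal long-edge AOV ⇒ f₂ = f₁ · 6.17/12.52 = 25.1 × 0.49281 ≈ 12.3696 mm.
Vertical AOV on the new format = 2·arctan(4.55 / (2 × 12.3696)) = 2·arctan(0.18392) ≈ 20.8427°.

20.843°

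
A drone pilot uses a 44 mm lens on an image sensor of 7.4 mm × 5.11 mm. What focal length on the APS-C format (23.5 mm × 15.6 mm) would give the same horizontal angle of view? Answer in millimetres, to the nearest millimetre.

140 mm

Equal angle of view means equal width/f ratio, so f₂ = f₁ · (width₂/width₁) = 44 × 23.5/7.4.
f₂ = 44 × 3.17568 ≈ 139.730 mm.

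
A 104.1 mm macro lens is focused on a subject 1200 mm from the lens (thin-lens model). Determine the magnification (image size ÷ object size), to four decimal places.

0.0950×

Thin lens: 1/f = 1/dₒ + 1/dᵢ → 1/dᵢ = 1/104.1 − 1/1200 = 0.0087728 mm⁻¹, so dᵢ ≈ 113.9885 mm.
Magnification m = dᵢ/dₒ = 113.9885/1200 ≈ 0.09499.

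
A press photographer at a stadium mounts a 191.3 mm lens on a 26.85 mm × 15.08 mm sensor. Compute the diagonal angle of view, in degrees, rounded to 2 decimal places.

9.20°

Sensor diagonal = √(26.85² + 15.08²) = √948.3289 ≈ 30.7949 mm.
Angle of view α = 2·arctan(d/2f) with d = 30.7949 mm and f = 191.3 mm.
d/2f = 0.08049; arctan(0.08049) ≈ 4.6017°, so α ≈ 9.2035°.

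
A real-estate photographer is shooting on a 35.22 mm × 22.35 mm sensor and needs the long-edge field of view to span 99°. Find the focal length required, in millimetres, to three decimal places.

15.040 mm

From α = 2·arctan(w/2f) we get f = w / (2·tan(α/2)).
With w = 35.22 mm and α/2 = 49.5°, tan(α/2) ≈ 1.17085, so f ≈ 35.22 / 2.34170 ≈ 15.0404 mm.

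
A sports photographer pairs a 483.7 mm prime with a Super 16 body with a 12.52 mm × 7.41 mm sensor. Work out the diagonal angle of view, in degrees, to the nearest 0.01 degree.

Sensor diagonal = √(12.52² + 7.41²) = √211.6585 ≈ 14.5485 mm.
Angle of view α = 2·arctan(d/2f) with d = 14.5485 mm and f = 483.7 mm.
d/2f = 0.01504; arctan(0.01504) ≈ 0.8616°, so α ≈ 1.7232°.

1.72°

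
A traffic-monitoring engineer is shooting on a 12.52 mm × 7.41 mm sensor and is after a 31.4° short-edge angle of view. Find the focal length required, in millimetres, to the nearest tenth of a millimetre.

13.2 mm

From α = 2·arctan(h/2f) we get f = h / (2·tan(α/2)).
With h = 7.41 mm and α/2 = 15.7°, tan(α/2) ≈ 0.28109, so f ≈ 7.41 / 0.56217 ≈ 13.1810 mm.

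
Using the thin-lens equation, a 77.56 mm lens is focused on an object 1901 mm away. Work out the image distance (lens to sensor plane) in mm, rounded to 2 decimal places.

1/dᵢ = 1/f − 1/dₒ = 1/77.56 − 1/1901 = 0.0123672 mm⁻¹.
dᵢ = 1/0.0123672 ≈ 80.8590 mm.

80.86 mm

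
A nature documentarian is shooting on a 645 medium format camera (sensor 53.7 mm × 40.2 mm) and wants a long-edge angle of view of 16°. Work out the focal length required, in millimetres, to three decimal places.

From α = 2·arctan(w/2f) we get f = w / (2·tan(α/2)).
With w = 53.7 mm and α/2 = 8°, tan(α/2) ≈ 0.14054, so f ≈ 53.7 / 0.28108 ≈ 191.0477 mm.

191.048 mm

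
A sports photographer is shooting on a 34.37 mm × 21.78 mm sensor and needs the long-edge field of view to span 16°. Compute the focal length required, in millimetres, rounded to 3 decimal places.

From α = 2·arctan(w/2f) we get f = w / (2·tan(α/2)).
With w = 34.37 mm and α/2 = 8°, tan(α/2) ≈ 0.14054, so f ≈ 34.37 / 0.28108 ≈ 122.2776 mm.

122.278 mm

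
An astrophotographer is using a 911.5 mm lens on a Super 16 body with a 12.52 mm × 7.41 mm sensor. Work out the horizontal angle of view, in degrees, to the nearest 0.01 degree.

0.79°

Angle of view α = 2·arctan(w/2f) with w = 12.52 mm and f = 911.5 mm.
w/2f = 0.00687; arctan(0.00687) ≈ 0.3935°, so α ≈ 0.7870°.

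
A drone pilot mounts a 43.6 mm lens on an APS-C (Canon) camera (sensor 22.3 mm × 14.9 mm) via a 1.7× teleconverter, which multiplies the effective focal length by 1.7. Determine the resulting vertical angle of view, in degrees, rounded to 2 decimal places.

11.48°

Effective focal length f = 43.6 × 1.7 = 74.12 mm.
α = 2·arctan(14.9 / (2 × 74.12)) = 2·arctan(0.10051) ≈ 11.4794°.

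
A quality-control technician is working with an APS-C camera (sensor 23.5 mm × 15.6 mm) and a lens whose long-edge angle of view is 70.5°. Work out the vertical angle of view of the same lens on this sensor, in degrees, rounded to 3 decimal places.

50.267°

From the long-edge AOV: f = 23.5 / (2·tan(35.25°)) = 23.5 / 1.41346 ≈ 16.6259 mm.
Vertical AOV = 2·arctan(15.6 / (2 × 16.6259)) = 2·arctan(0.46915) ≈ 50.2671°.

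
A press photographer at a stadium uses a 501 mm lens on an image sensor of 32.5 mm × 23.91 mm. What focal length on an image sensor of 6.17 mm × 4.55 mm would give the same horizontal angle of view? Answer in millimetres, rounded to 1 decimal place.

Equal angle of view means equal width/f ratio, so f₂ = f₁ · (width₂/width₁) = 501 × 6.17/32.5.
f₂ = 501 × 0.18985 ≈ 95.113 mm.

95.1 mm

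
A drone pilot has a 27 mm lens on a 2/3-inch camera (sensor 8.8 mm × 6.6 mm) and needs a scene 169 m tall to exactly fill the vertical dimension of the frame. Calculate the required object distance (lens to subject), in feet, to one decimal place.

2268.3 ft

W: 169 m = 169000 mm.
Magnification m = h/W = dᵢ/dₒ; combined with 1/f = 1/dₒ + 1/dᵢ this gives dₒ = f·(1 + W/h).
dₒ = 27 mm × (1 + 169000/6.6) = 27 × 25607.0606 ≈ 691390.636 mm = 691390.636/304.8 ft = 2268.34 ft.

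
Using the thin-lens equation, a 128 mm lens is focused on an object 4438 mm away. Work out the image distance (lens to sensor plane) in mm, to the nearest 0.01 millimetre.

1/dᵢ = 1/f − 1/dₒ = 1/128 − 1/4438 = 0.0075872 mm⁻¹.
dᵢ = 1/0.0075872 ≈ 131.8014 mm.

131.80 mm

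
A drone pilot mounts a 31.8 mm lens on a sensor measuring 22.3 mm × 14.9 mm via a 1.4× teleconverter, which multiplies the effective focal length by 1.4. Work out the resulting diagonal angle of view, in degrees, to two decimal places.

33.53°

Effective focal length f = 31.8 × 1.4 = 44.52 mm.
Sensor diagonal = √(22.3² + 14.9²) = √719.3000 ≈ 26.8198 mm.
α = 2·arctan(26.820 / (2 × 44.52)) = 2·arctan(0.30121) ≈ 33.5257°.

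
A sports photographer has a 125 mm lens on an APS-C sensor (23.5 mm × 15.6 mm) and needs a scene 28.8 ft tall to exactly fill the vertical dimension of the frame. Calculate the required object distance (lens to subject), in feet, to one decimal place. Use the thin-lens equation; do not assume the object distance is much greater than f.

231.2 ft

W: 28.8 ft × 304.8 mm/ft = 8778.24 mm.
Magnification m = h/W = dᵢ/dₒ; combined with 1/f = 1/dₒ + 1/dᵢ this gives dₒ = f·(1 + W/h).
dₒ = 125 mm × (1 + 8778.24/15.6) = 125 × 563.7077 ≈ 70463.459 mm = 70463.459/304.8 ft = 231.179 ft.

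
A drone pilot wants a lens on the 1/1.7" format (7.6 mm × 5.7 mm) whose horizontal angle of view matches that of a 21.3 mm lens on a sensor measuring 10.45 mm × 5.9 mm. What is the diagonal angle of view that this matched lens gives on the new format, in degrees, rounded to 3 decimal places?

Equal horizontal AOV ⇒ f₂ = f₁ · 7.6/10.45 = 21.3 × 0.72727 ≈ 15.4909 mm.
Sensor diagonal = √(7.6² + 5.7²) = √90.2500 ≈ 9.5000 mm.
Diagonal AOV on the new format = 2·arctan(9.5000 / (2 × 15.4909)) = 2·arctan(0.30663) ≈ 34.0944°.

34.094°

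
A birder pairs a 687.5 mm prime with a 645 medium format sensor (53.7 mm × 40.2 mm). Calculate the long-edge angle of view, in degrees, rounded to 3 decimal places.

Angle of view α = 2·arctan(w/2f) with w = 53.7 mm and f = 687.5 mm.
w/2f = 0.03905; arctan(0.03905) ≈ 2.2365°, so α ≈ 4.4730°.

4.473°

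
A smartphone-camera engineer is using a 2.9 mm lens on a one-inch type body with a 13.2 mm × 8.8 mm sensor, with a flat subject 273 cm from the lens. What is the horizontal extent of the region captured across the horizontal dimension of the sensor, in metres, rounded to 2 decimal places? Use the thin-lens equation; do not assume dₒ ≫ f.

12.41 m

dₒ: 273 cm = 2730 mm.
Similar triangles through the lens centre give W/dₒ = w/dᵢ; with 1/f = 1/dₒ + 1/dᵢ this gives W = w·(dₒ − f)/f.
W = 13.2 mm × (2730 − 2.9) / 2.9 = 13.2 × 940.3793 ≈ 12413.007 mm = 12.413 m.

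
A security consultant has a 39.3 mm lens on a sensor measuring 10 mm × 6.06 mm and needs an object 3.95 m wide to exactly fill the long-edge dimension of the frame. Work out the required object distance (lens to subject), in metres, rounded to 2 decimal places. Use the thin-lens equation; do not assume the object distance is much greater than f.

W: 3.95 m = 3950 mm.
Magnification m = w/W = dᵢ/dₒ; combined with 1/f = 1/dₒ + 1/dᵢ this gives dₒ = f·(1 + W/w).
dₒ = 39.3 mm × (1 + 3950/10) = 39.3 × 396.0000 ≈ 15562.800 mm = 15.5628 m.

15.56 m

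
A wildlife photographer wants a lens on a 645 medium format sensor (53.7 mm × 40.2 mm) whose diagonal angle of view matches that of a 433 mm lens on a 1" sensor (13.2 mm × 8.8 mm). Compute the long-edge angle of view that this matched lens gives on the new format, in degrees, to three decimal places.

Sensor diagonal = √(13.2² + 8.8²) = √251.6800 ≈ 15.8644 mm.
Sensor diagonal = √(53.7² + 40.2²) = √4499.7300 ≈ 67.0800 mm.
Equal diagonal AOV ⇒ f₂ = f₁ · 67.0800/15.8644 = 433 × 4.22833 ≈ 1830.8669 mm.
Long-edge AOV on the new format = 2·arctan(53.7 / (2 × 1830.8669)) = 2·arctan(0.01467) ≈ 1.6804°.

1.680°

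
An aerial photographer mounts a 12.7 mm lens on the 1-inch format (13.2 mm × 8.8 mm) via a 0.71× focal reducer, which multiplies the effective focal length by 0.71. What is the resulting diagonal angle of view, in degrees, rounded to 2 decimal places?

Effective focal length f = 12.7 × 0.71 = 9.017 mm.
Sensor diagonal = √(13.2² + 8.8²) = √251.6800 ≈ 15.8644 mm.
α = 2·arctan(15.864 / (2 × 9.017)) = 2·arctan(0.87970) ≈ 82.6759°.

82.68°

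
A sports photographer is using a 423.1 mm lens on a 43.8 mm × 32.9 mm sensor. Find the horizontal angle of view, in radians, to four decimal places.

Angle of view α = 2·arctan(w/2f) with w = 43.8 mm and f = 423.1 mm.
w/2f = 0.05176; arctan(0.05176) ≈ 0.0517 rad, so α ≈ 0.1034 rad.

0.1034 rad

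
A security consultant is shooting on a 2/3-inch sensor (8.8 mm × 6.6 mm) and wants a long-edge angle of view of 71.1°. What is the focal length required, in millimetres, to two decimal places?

6.16 mm

From α = 2·arctan(w/2f) we get f = w / (2·tan(α/2)).
With w = 8.8 mm and α/2 = 35.55°, tan(α/2) ≈ 0.71461, so f ≈ 8.8 / 1.42922 ≈ 6.1572 mm.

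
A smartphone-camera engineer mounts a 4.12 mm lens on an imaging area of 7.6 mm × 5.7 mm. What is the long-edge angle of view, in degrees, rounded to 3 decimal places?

Angle of view α = 2·arctan(w/2f) with w = 7.6 mm and f = 4.12 mm.
w/2f = 0.92233; arctan(0.92233) ≈ 42.6863°, so α ≈ 85.3726°.

85.373°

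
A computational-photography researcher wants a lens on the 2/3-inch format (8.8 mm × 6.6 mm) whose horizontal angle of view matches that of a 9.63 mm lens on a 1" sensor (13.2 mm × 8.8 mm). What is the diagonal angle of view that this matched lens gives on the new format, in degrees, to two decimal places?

81.17°

Equal horizontal AOV ⇒ f₂ = f₁ · 8.8/13.2 = 9.63 × 0.66667 ≈ 6.4200 mm.
Sensor diagonal = √(8.8² + 6.6²) = √121.0000 ≈ 11.0000 mm.
Diagonal AOV on the new format = 2·arctan(11.0000 / (2 × 6.4200)) = 2·arctan(0.85670) ≈ 81.1732°.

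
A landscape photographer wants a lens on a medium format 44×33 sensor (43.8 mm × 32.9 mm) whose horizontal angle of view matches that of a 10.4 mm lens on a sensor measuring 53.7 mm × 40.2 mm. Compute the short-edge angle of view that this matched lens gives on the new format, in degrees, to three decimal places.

125.443°

Equal horizontal AOV ⇒ f₂ = f₁ · 43.8/53.7 = 10.4 × 0.81564 ≈ 8.4827 mm.
Short-edge AOV on the new format = 2·arctan(32.9 / (2 × 8.4827)) = 2·arctan(1.93925) ≈ 125.4429°.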